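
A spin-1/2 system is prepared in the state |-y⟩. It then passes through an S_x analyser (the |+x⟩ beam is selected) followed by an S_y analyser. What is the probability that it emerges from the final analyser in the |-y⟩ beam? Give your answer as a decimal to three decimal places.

First analyser (S_x): from |-y⟩, P(|+x⟩) = 1/2.
After stage 1 the state is |+x⟩; P(|-y⟩) = |⟨-y|+x⟩|² = 1/2.
Joint probability = 1/2 × 1/2 = 0.250.

0.250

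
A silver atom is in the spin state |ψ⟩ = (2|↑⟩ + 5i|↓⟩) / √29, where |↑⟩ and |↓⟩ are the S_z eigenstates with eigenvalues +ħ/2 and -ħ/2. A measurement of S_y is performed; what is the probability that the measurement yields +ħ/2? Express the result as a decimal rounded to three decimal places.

0.845

|+y⟩ = (|↑⟩ + i|↓⟩)/√2, so ⟨+y|ψ⟩ = (7) / (√2·√29).
P = |7|² / 58 = 49/58.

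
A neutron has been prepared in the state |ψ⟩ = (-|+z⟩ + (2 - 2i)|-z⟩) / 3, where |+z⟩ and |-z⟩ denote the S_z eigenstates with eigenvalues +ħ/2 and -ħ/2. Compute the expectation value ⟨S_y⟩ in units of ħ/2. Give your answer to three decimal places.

0.444

⟨σ_y⟩ = 2 Im(a* b)/(|a|²+|b|²) with a = -1, b = (2 - 2i).
a* b = (-2 + 2i), so ⟨σ_y⟩ = 4/9.
⟨S_y⟩ = (ħ/2)·⟨σ_y⟩.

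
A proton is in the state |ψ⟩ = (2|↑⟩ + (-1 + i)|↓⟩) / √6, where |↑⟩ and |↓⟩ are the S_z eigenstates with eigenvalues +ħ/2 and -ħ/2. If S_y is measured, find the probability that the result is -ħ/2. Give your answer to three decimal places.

0.167

|-y⟩ = (|↑⟩ - i|↓⟩)/√2, so ⟨-y|ψ⟩ = (1 - i) / (√2·√6).
P = |1 - i|² / 12 = 2/12.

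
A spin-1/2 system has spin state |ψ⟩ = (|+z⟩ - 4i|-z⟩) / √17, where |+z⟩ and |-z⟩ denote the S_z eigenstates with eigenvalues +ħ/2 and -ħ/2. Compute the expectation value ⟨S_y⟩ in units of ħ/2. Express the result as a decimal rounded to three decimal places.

-0.471

⟨σ_y⟩ = 2 Im(a* b)/(|a|²+|b|²) with a = 1, b = -4i.
a* b = -4i, so ⟨σ_y⟩ = -8/17.
⟨S_y⟩ = (ħ/2)·⟨σ_y⟩.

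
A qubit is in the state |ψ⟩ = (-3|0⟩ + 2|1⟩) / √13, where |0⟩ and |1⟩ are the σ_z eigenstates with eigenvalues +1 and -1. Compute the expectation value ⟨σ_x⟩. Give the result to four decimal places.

⟨σ_x⟩ = 2 Re(a* b)/(|a|²+|b|²) with a = -3, b = 2.
a* b = -6, so ⟨σ_x⟩ = -12/13.

-0.9231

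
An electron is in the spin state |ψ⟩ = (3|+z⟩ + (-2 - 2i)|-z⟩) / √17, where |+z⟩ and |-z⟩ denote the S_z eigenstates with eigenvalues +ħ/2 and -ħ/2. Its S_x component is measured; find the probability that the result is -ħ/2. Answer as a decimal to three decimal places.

|-x⟩ = (|+z⟩ - |-z⟩)/√2, so ⟨-x|ψ⟩ = (5 + 2i) / (√2·√17).
P = |5 + 2i|² / 34 = 29/34.

0.853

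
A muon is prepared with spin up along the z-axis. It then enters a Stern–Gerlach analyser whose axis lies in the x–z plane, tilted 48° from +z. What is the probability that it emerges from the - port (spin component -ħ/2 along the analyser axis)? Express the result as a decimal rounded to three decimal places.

0.165

For spin-½, the probability of finding spin-up along an axis at angle θ to the initial spin direction is cos²(θ/2); spin-down is sin²(θ/2).
θ = 48°, so P = sin²(24°) ≈ 0.165.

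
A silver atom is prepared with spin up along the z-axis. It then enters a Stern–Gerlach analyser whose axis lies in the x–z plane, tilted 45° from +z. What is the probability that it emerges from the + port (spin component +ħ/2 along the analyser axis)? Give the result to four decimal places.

For spin-½, the probability of finding spin-up along an axis at angle θ to the initial spin direction is cos²(θ/2); spin-down is sin²(θ/2).
θ = 45°, so P = cos²(22.5°) ≈ 0.8536.

0.8536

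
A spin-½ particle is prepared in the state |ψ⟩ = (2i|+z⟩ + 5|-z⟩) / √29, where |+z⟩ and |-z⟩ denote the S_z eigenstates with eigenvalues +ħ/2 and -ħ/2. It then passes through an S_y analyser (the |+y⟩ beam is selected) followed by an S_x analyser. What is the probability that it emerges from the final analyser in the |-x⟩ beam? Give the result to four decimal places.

First analyser (S_y): P(|+y⟩) = |⟨+y|ψ⟩|² = 9/58.
After stage 1 the state is |+y⟩; P(|-x⟩) = |⟨-x|+y⟩|² = 1/2.
Joint probability = 9/58 × 1/2 = 0.0776.

0.0776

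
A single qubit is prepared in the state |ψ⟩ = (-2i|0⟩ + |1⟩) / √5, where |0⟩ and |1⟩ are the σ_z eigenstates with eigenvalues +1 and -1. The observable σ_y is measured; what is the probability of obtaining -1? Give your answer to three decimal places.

|-y⟩ = (|0⟩ - i|1⟩)/√2, so ⟨-y|ψ⟩ = (-i) / (√2·√5).
P = |-i|² / 10 = 1/10.

0.100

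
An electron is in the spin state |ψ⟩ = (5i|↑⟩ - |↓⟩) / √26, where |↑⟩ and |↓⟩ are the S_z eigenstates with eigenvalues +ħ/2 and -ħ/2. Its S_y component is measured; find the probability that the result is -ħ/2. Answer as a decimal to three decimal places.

|-y⟩ = (|↑⟩ - i|↓⟩)/√2, so ⟨-y|ψ⟩ = (4i) / (√2·√26).
P = |4i|² / 52 = 16/52.

0.308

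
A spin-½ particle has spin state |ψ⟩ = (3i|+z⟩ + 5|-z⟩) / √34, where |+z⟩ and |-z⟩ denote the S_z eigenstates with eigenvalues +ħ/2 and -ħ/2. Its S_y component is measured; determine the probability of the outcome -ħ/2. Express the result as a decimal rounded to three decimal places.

0.941

|-y⟩ = (|+z⟩ - i|-z⟩)/√2, so ⟨-y|ψ⟩ = (8i) / (√2·√34).
P = |8i|² / 68 = 64/68.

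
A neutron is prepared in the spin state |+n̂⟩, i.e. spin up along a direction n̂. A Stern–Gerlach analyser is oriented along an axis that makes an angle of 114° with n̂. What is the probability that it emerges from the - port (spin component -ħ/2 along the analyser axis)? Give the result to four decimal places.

For spin-½, the probability of finding spin-up along an axis at angle θ to the initial spin direction is cos²(θ/2); spin-down is sin²(θ/2).
θ = 114°, so P = sin²(57°) ≈ 0.7034.

0.7034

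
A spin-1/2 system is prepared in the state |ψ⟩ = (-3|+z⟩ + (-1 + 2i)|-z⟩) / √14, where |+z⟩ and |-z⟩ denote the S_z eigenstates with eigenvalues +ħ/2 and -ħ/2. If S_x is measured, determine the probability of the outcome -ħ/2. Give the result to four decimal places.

0.2857

|-x⟩ = (|+z⟩ - |-z⟩)/√2, so ⟨-x|ψ⟩ = (-2 - 2i) / (√2·√14).
P = |-2 - 2i|² / 28 = 8/28.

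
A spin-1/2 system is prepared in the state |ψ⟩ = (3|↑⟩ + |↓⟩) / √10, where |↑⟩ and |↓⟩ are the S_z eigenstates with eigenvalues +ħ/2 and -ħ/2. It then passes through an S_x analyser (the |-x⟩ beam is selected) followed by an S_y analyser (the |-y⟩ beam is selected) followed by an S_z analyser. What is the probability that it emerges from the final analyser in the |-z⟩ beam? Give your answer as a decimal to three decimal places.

First analyser (S_x): P(|-x⟩) = |⟨-x|ψ⟩|² = 4/20.
After stage 1 the state is |-x⟩; P(|-y⟩) = |⟨-y|-x⟩|² = 1/2.
After stage 2 the state is |-y⟩; P(|-z⟩) = |⟨-z|-y⟩|² = 1/2.
Joint probability = 4/20 × 1/2 × 1/2 = 0.050.

0.050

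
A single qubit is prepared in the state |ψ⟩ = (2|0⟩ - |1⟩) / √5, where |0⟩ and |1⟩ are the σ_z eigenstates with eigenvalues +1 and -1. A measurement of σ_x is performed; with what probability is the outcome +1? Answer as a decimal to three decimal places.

0.100

|+x⟩ = (|0⟩ + |1⟩)/√2, so ⟨+x|ψ⟩ = (1) / (√2·√5).
P = |1|² / 10 = 1/10.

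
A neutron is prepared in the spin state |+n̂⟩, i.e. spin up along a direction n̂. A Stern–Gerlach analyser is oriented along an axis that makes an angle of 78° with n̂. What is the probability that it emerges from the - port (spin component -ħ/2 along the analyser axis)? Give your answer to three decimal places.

For spin-½, the probability of finding spin-up along an axis at angle θ to the initial spin direction is cos²(θ/2); spin-down is sin²(θ/2).
θ = 78°, so P = sin²(39°) ≈ 0.396.

0.396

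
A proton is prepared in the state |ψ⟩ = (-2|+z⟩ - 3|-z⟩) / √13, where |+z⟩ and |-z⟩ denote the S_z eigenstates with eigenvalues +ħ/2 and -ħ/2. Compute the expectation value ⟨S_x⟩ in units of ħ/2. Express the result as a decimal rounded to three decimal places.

⟨σ_x⟩ = 2 Re(a* b)/(|a|²+|b|²) with a = -2, b = -3.
a* b = 6, so ⟨σ_x⟩ = 12/13.
⟨S_x⟩ = (ħ/2)·⟨σ_x⟩.

0.923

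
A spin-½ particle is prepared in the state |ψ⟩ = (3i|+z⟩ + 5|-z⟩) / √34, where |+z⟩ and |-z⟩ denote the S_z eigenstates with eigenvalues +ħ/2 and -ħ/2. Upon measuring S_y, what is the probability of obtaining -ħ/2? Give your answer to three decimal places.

0.941

|-y⟩ = (|+z⟩ - i|-z⟩)/√2, so ⟨-y|ψ⟩ = (8i) / (√2·√34).
P = |8i|² / 68 = 64/68.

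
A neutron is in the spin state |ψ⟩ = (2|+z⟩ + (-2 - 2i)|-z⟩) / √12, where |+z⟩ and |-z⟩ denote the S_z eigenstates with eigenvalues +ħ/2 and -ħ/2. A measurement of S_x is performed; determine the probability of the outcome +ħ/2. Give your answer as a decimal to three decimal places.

|+x⟩ = (|+z⟩ + |-z⟩)/√2, so ⟨+x|ψ⟩ = (-2i) / (√2·√12).
P = |-2i|² / 24 = 4/24.

0.167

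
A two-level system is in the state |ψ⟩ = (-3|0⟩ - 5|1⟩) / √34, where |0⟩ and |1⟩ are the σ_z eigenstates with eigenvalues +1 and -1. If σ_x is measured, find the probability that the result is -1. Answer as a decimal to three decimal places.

|-x⟩ = (|0⟩ - |1⟩)/√2, so ⟨-x|ψ⟩ = (2) / (√2·√34).
P = |2|² / 68 = 4/68.

0.059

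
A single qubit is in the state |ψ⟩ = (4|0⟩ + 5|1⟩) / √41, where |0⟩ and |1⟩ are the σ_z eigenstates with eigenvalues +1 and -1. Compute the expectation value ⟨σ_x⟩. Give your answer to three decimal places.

0.976

⟨σ_x⟩ = 2 Re(a* b)/(|a|²+|b|²) with a = 4, b = 5.
a* b = 20, so ⟨σ_x⟩ = 40/41.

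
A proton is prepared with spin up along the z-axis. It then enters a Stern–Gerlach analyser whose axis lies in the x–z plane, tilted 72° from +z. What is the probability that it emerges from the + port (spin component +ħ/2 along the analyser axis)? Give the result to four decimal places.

0.6545

For spin-½, the probability of finding spin-up along an axis at angle θ to the initial spin direction is cos²(θ/2); spin-down is sin²(θ/2).
θ = 72°, so P = cos²(36°) ≈ 0.6545.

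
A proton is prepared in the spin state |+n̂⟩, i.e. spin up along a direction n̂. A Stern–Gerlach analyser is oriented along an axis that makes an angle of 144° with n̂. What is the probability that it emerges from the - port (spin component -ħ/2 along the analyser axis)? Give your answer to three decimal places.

For spin-½, the probability of finding spin-up along an axis at angle θ to the initial spin direction is cos²(θ/2); spin-down is sin²(θ/2).
θ = 144°, so P = sin²(72°) ≈ 0.905.

0.905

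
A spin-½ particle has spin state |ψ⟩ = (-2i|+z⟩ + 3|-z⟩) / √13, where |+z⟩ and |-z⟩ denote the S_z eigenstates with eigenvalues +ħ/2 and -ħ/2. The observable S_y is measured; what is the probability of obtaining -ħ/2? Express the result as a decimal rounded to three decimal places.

|-y⟩ = (|+z⟩ - i|-z⟩)/√2, so ⟨-y|ψ⟩ = (i) / (√2·√13).
P = |i|² / 26 = 1/26.

0.038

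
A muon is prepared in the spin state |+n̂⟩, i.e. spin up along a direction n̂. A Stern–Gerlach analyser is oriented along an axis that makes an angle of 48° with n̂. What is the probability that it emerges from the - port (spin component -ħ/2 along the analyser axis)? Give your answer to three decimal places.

0.165

For spin-½, the probability of finding spin-up along an axis at angle θ to the initial spin direction is cos²(θ/2); spin-down is sin²(θ/2).
θ = 48°, so P = sin²(24°) ≈ 0.165.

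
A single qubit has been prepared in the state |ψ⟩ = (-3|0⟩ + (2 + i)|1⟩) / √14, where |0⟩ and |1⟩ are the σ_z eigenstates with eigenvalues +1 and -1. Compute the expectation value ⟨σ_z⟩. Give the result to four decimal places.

⟨σ_z⟩ = |a|² - |b|² divided by |a|²+|b|², with a, b the |0⟩, |1⟩ amplitudes.
= (9 - 5)/14 = 4/14.

0.2857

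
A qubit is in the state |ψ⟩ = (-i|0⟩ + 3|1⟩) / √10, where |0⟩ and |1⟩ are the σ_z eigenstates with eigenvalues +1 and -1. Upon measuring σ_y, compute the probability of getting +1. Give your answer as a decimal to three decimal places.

|+y⟩ = (|0⟩ + i|1⟩)/√2, so ⟨+y|ψ⟩ = (-4i) / (√2·√10).
P = |-4i|² / 20 = 16/20.

0.800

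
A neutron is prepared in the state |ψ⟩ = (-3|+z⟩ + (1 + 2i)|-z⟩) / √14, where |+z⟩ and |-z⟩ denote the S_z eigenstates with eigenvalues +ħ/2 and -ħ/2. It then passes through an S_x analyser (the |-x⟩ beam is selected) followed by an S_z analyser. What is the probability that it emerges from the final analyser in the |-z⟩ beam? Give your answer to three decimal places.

0.357

First analyser (S_x): P(|-x⟩) = |⟨-x|ψ⟩|² = 20/28.
After stage 1 the state is |-x⟩; P(|-z⟩) = |⟨-z|-x⟩|² = 1/2.
Joint probability = 20/28 × 1/2 = 0.357.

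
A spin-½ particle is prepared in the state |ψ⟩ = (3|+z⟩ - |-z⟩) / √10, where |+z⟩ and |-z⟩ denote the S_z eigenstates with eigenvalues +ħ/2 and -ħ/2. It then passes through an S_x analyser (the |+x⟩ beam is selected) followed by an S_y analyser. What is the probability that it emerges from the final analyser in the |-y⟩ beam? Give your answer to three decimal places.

First analyser (S_x): P(|+x⟩) = |⟨+x|ψ⟩|² = 4/20.
After stage 1 the state is |+x⟩; P(|-y⟩) = |⟨-y|+x⟩|² = 1/2.
Joint probability = 4/20 × 1/2 = 0.100.

0.100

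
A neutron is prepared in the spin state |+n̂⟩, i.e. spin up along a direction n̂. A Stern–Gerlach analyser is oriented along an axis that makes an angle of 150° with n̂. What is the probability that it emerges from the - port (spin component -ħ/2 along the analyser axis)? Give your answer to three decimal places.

0.933

For spin-½, the probability of finding spin-up along an axis at angle θ to the initial spin direction is cos²(θ/2); spin-down is sin²(θ/2).
θ = 150°, so P = sin²(75°) ≈ 0.933.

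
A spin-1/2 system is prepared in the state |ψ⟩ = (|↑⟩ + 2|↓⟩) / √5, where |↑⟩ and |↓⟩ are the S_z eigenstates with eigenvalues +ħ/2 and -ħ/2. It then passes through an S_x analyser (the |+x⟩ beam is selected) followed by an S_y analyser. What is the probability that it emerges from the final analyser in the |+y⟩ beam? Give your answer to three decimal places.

0.450

First analyser (S_x): P(|+x⟩) = |⟨+x|ψ⟩|² = 9/10.
After stage 1 the state is |+x⟩; P(|+y⟩) = |⟨+y|+x⟩|² = 1/2.
Joint probability = 9/10 × 1/2 = 0.450.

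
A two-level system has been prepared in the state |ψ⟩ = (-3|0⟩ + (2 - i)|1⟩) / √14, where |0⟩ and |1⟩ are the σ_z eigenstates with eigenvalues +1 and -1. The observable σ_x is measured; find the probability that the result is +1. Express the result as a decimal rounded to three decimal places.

0.071

|+x⟩ = (|0⟩ + |1⟩)/√2, so ⟨+x|ψ⟩ = (-1 - i) / (√2·√14).
P = |-1 - i|² / 28 = 2/28.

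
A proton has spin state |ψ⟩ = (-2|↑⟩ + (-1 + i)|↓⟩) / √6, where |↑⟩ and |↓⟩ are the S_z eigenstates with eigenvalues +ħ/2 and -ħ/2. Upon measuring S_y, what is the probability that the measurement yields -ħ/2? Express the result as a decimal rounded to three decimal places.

|-y⟩ = (|↑⟩ - i|↓⟩)/√2, so ⟨-y|ψ⟩ = (-3 - i) / (√2·√6).
P = |-3 - i|² / 12 = 10/12.

0.833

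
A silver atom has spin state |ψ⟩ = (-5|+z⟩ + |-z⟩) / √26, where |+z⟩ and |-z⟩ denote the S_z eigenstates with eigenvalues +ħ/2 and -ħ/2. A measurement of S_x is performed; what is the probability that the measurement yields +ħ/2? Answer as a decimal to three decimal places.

0.308

|+x⟩ = (|+z⟩ + |-z⟩)/√2, so ⟨+x|ψ⟩ = (-4) / (√2·√26).
P = |-4|² / 52 = 16/52.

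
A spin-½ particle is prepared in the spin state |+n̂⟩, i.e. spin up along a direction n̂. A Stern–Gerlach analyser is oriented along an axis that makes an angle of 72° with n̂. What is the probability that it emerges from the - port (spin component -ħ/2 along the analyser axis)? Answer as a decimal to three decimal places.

For spin-½, the probability of finding spin-up along an axis at angle θ to the initial spin direction is cos²(θ/2); spin-down is sin²(θ/2).
θ = 72°, so P = sin²(36°) ≈ 0.345.

0.345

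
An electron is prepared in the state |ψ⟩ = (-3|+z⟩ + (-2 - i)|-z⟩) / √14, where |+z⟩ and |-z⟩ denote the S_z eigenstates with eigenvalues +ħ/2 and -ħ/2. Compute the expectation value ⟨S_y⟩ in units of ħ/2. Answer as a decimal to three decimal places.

0.429

⟨σ_y⟩ = 2 Im(a* b)/(|a|²+|b|²) with a = -3, b = (-2 - i).
a* b = (6 + 3i), so ⟨σ_y⟩ = 6/14.
⟨S_y⟩ = (ħ/2)·⟨σ_y⟩.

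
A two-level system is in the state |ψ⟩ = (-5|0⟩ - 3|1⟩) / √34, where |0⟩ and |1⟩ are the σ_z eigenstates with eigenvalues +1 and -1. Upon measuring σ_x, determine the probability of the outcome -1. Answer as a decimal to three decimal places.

0.059

|-x⟩ = (|0⟩ - |1⟩)/√2, so ⟨-x|ψ⟩ = (-2) / (√2·√34).
P = |-2|² / 68 = 4/68.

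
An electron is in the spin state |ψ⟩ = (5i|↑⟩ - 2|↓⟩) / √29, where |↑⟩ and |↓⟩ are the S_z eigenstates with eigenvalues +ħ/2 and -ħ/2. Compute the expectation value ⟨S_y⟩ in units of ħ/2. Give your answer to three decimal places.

0.690

⟨σ_y⟩ = 2 Im(a* b)/(|a|²+|b|²) with a = 5i, b = -2.
a* b = 10i, so ⟨σ_y⟩ = 20/29.
⟨S_y⟩ = (ħ/2)·⟨σ_y⟩.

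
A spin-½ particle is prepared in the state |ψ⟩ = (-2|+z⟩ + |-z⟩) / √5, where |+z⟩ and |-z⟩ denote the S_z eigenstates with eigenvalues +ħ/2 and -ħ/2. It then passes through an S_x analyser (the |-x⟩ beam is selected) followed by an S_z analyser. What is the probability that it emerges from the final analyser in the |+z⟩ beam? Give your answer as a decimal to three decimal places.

First analyser (S_x): P(|-x⟩) = |⟨-x|ψ⟩|² = 9/10.
After stage 1 the state is |-x⟩; P(|+z⟩) = |⟨+z|-x⟩|² = 1/2.
Joint probability = 9/10 × 1/2 = 0.450.

0.450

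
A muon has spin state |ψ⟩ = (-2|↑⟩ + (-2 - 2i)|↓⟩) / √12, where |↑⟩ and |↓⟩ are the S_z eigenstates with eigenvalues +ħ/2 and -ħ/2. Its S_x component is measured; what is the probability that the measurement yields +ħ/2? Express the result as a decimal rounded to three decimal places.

0.833

|+x⟩ = (|↑⟩ + |↓⟩)/√2, so ⟨+x|ψ⟩ = (-4 - 2i) / (√2·√12).
P = |-4 - 2i|² / 24 = 20/24.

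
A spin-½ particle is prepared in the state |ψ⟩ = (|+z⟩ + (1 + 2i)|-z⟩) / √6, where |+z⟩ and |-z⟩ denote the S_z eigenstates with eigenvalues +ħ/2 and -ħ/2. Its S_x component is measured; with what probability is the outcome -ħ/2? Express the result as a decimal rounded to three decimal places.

|-x⟩ = (|+z⟩ - |-z⟩)/√2, so ⟨-x|ψ⟩ = (-2i) / (√2·√6).
P = |-2i|² / 12 = 4/12.

0.333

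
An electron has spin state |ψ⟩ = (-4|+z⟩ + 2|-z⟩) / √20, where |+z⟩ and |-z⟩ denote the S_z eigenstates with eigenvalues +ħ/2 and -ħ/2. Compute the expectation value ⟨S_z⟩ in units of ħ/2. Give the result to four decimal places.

0.6000

⟨σ_z⟩ = |a|² - |b|² divided by |a|²+|b|², with a, b the |+z⟩, |-z⟩ amplitudes.
= (16 - 4)/20 = 12/20.
⟨S_z⟩ = (ħ/2)·⟨σ_z⟩.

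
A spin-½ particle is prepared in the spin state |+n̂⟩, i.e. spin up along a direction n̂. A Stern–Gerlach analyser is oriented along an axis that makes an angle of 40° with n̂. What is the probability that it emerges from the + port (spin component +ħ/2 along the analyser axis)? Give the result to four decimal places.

0.8830

For spin-½, the probability of finding spin-up along an axis at angle θ to the initial spin direction is cos²(θ/2); spin-down is sin²(θ/2).
θ = 40°, so P = cos²(20°) ≈ 0.8830.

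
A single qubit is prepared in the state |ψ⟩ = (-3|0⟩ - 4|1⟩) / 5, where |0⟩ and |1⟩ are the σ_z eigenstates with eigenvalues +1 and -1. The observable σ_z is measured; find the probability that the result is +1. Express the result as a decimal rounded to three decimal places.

0.360

The +1 outcome corresponds to |0⟩. Its amplitude in |ψ⟩ is -3/5.
P = |-3|² / 25 = 9/25.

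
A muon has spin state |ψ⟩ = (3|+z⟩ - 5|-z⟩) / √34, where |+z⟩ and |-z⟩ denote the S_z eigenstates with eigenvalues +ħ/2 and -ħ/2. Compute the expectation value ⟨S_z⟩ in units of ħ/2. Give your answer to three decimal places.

⟨σ_z⟩ = |a|² - |b|² divided by |a|²+|b|², with a, b the |+z⟩, |-z⟩ amplitudes.
= (9 - 25)/34 = -16/34.
⟨S_z⟩ = (ħ/2)·⟨σ_z⟩.

-0.471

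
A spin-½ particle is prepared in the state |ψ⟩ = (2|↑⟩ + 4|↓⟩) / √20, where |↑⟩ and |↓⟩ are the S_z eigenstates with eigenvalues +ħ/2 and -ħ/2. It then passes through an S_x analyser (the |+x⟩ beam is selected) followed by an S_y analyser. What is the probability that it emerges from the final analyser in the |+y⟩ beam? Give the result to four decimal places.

0.4500

First analyser (S_x): P(|+x⟩) = |⟨+x|ψ⟩|² = 36/40.
After stage 1 the state is |+x⟩; P(|+y⟩) = |⟨+y|+x⟩|² = 1/2.
Joint probability = 36/40 × 1/2 = 0.4500.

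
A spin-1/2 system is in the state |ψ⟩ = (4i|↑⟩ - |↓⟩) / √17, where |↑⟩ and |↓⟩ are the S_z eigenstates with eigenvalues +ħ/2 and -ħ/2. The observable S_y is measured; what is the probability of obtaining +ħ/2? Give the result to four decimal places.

0.7353

|+y⟩ = (|↑⟩ + i|↓⟩)/√2, so ⟨+y|ψ⟩ = (5i) / (√2·√17).
P = |5i|² / 34 = 25/34.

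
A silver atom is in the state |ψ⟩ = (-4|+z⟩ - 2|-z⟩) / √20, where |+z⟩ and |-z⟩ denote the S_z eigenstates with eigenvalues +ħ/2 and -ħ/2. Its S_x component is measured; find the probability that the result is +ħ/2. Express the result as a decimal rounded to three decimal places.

0.900

|+x⟩ = (|+z⟩ + |-z⟩)/√2, so ⟨+x|ψ⟩ = (-6) / (√2·√20).
P = |-6|² / 40 = 36/40.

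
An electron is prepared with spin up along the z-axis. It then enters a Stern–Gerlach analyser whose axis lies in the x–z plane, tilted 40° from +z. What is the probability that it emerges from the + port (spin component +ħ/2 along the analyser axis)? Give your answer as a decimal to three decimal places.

0.883

For spin-½, the probability of finding spin-up along an axis at angle θ to the initial spin direction is cos²(θ/2); spin-down is sin²(θ/2).
θ = 40°, so P = cos²(20°) ≈ 0.883.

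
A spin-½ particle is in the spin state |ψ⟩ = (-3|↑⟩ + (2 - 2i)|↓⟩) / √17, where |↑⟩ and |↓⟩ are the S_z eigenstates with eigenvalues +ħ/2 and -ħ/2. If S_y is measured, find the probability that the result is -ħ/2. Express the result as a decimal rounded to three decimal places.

0.147

|-y⟩ = (|↑⟩ - i|↓⟩)/√2, so ⟨-y|ψ⟩ = (-1 + 2i) / (√2·√17).
P = |-1 + 2i|² / 34 = 5/34.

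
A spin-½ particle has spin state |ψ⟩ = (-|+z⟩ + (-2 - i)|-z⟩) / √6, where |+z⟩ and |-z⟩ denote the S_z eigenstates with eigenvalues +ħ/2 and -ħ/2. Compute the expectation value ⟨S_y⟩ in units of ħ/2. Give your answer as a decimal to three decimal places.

0.333

⟨σ_y⟩ = 2 Im(a* b)/(|a|²+|b|²) with a = -1, b = (-2 - i).
a* b = (2 + i), so ⟨σ_y⟩ = 2/6.
⟨S_y⟩ = (ħ/2)·⟨σ_y⟩.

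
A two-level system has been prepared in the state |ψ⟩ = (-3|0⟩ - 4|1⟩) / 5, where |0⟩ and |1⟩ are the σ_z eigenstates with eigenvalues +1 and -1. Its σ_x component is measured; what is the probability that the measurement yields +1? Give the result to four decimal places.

0.9800

|+x⟩ = (|0⟩ + |1⟩)/√2, so ⟨+x|ψ⟩ = (-7) / (√2·5).
P = |-7|² / 50 = 49/50.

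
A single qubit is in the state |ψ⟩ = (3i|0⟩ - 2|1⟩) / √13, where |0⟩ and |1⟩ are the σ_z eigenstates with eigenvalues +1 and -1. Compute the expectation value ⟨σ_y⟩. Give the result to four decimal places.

⟨σ_y⟩ = 2 Im(a* b)/(|a|²+|b|²) with a = 3i, b = -2.
a* b = 6i, so ⟨σ_y⟩ = 12/13.

0.9231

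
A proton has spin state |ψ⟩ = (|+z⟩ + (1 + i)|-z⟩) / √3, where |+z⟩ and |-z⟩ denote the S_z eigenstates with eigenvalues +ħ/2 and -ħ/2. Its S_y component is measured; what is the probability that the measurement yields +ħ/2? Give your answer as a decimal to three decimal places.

0.833

|+y⟩ = (|+z⟩ + i|-z⟩)/√2, so ⟨+y|ψ⟩ = (2 - i) / (√2·√3).
P = |2 - i|² / 6 = 5/6.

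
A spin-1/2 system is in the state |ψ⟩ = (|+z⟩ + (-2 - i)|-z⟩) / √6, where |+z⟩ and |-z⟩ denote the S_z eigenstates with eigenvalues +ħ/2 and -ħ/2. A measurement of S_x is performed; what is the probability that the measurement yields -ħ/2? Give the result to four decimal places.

0.8333

|-x⟩ = (|+z⟩ - |-z⟩)/√2, so ⟨-x|ψ⟩ = (3 + i) / (√2·√6).
P = |3 + i|² / 12 = 10/12.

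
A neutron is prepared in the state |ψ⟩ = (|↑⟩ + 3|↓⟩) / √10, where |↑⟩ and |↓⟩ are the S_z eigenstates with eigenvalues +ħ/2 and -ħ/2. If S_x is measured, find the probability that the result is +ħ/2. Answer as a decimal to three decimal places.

|+x⟩ = (|↑⟩ + |↓⟩)/√2, so ⟨+x|ψ⟩ = (4) / (√2·√10).
P = |4|² / 20 = 16/20.

0.800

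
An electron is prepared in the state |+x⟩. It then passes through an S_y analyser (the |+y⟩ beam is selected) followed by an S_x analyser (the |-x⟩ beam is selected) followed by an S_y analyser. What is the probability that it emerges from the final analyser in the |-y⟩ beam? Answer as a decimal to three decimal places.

0.125

First analyser (S_y): from |+x⟩, P(|+y⟩) = 1/2.
After stage 1 the state is |+y⟩; P(|-x⟩) = |⟨-x|+y⟩|² = 1/2.
After stage 2 the state is |-x⟩; P(|-y⟩) = |⟨-y|-x⟩|² = 1/2.
Joint probability = 1/2 × 1/2 × 1/2 = 0.125.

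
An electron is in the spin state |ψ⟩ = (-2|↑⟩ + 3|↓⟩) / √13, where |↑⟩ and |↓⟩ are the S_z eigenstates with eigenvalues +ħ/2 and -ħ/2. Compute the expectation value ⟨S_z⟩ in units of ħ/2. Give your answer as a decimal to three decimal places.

⟨σ_z⟩ = |a|² - |b|² divided by |a|²+|b|², with a, b the |↑⟩, |↓⟩ amplitudes.
= (4 - 9)/13 = -5/13.
⟨S_z⟩ = (ħ/2)·⟨σ_z⟩.

-0.385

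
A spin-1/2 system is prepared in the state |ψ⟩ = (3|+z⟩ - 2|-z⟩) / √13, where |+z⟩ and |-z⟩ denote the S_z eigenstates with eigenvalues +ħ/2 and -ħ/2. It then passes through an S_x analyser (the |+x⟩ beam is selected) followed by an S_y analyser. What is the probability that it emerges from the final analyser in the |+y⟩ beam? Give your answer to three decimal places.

0.019

First analyser (S_x): P(|+x⟩) = |⟨+x|ψ⟩|² = 1/26.
After stage 1 the state is |+x⟩; P(|+y⟩) = |⟨+y|+x⟩|² = 1/2.
Joint probability = 1/26 × 1/2 = 0.019.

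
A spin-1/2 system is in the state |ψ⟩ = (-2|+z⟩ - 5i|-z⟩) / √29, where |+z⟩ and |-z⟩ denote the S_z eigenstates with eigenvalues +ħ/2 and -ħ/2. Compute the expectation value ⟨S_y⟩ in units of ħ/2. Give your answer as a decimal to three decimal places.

⟨σ_y⟩ = 2 Im(a* b)/(|a|²+|b|²) with a = -2, b = -5i.
a* b = 10i, so ⟨σ_y⟩ = 20/29.
⟨S_y⟩ = (ħ/2)·⟨σ_y⟩.

0.690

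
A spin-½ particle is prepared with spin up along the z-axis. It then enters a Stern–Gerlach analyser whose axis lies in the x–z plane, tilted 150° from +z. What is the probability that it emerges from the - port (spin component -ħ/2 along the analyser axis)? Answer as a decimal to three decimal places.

For spin-½, the probability of finding spin-up along an axis at angle θ to the initial spin direction is cos²(θ/2); spin-down is sin²(θ/2).
θ = 150°, so P = sin²(75°) ≈ 0.933.

0.933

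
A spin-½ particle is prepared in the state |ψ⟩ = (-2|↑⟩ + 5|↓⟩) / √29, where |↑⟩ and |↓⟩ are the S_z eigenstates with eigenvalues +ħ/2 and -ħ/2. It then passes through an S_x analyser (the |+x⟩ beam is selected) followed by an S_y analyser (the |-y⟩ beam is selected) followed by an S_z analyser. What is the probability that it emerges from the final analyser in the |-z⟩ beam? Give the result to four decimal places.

First analyser (S_x): P(|+x⟩) = |⟨+x|ψ⟩|² = 9/58.
After stage 1 the state is |+x⟩; P(|-y⟩) = |⟨-y|+x⟩|² = 1/2.
After stage 2 the state is |-y⟩; P(|-z⟩) = |⟨-z|-y⟩|² = 1/2.
Joint probability = 9/58 × 1/2 × 1/2 = 0.0388.

0.0388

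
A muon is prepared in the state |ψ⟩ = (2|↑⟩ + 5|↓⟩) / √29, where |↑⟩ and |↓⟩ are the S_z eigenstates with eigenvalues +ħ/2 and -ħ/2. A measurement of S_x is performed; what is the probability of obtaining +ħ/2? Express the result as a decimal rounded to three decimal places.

0.845

|+x⟩ = (|↑⟩ + |↓⟩)/√2, so ⟨+x|ψ⟩ = (7) / (√2·√29).
P = |7|² / 58 = 49/58.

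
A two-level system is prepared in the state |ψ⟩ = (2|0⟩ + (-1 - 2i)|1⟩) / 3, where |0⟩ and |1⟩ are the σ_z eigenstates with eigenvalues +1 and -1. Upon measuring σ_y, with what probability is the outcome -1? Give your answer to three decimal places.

|-y⟩ = (|0⟩ - i|1⟩)/√2, so ⟨-y|ψ⟩ = (4 - i) / (√2·3).
P = |4 - i|² / 18 = 17/18.

0.944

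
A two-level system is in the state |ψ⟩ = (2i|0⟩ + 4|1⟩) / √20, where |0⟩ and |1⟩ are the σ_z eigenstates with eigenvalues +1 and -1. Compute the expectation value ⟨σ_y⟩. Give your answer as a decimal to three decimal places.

-0.800

⟨σ_y⟩ = 2 Im(a* b)/(|a|²+|b|²) with a = 2i, b = 4.
a* b = -8i, so ⟨σ_y⟩ = -16/20.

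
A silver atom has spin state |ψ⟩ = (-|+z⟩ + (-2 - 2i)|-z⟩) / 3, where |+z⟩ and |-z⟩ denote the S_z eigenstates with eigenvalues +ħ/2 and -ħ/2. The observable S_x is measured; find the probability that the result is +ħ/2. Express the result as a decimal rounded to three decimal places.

|+x⟩ = (|+z⟩ + |-z⟩)/√2, so ⟨+x|ψ⟩ = (-3 - 2i) / (√2·3).
P = |-3 - 2i|² / 18 = 13/18.

0.722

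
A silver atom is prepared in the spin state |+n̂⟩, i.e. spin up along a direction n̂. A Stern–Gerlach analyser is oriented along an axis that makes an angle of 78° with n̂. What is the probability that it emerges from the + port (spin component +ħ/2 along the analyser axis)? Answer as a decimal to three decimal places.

For spin-½, the probability of finding spin-up along an axis at angle θ to the initial spin direction is cos²(θ/2); spin-down is sin²(θ/2).
θ = 78°, so P = cos²(39°) ≈ 0.604.

0.604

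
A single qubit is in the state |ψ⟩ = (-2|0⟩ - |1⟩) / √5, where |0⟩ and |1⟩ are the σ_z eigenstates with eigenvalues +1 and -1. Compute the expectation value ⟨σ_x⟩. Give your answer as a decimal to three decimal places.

⟨σ_x⟩ = 2 Re(a* b)/(|a|²+|b|²) with a = -2, b = -1.
a* b = 2, so ⟨σ_x⟩ = 4/5.

0.800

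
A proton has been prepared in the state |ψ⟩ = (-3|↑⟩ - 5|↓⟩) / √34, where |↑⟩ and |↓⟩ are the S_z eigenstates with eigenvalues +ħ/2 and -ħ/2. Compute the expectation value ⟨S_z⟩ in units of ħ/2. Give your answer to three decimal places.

-0.471

⟨σ_z⟩ = |a|² - |b|² divided by |a|²+|b|², with a, b the |↑⟩, |↓⟩ amplitudes.
= (9 - 25)/34 = -16/34.
⟨S_z⟩ = (ħ/2)·⟨σ_z⟩.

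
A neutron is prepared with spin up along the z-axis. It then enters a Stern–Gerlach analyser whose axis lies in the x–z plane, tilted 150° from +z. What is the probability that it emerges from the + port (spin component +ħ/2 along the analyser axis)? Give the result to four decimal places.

0.0670

For spin-½, the probability of finding spin-up along an axis at angle θ to the initial spin direction is cos²(θ/2); spin-down is sin²(θ/2).
θ = 150°, so P = cos²(75°) ≈ 0.0670.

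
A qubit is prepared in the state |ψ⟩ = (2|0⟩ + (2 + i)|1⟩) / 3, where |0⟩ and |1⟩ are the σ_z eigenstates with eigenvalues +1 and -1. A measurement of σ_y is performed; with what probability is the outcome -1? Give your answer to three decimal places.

0.278

|-y⟩ = (|0⟩ - i|1⟩)/√2, so ⟨-y|ψ⟩ = (1 + 2i) / (√2·3).
P = |1 + 2i|² / 18 = 5/18.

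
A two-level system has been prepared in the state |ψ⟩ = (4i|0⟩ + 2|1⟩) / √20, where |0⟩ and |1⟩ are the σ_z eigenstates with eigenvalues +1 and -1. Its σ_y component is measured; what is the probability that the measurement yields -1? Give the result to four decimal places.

|-y⟩ = (|0⟩ - i|1⟩)/√2, so ⟨-y|ψ⟩ = (6i) / (√2·√20).
P = |6i|² / 40 = 36/40.

0.9000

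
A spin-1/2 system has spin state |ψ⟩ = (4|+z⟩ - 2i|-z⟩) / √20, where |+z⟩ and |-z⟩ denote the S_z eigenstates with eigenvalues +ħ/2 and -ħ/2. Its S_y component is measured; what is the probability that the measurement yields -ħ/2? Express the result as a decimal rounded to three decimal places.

|-y⟩ = (|+z⟩ - i|-z⟩)/√2, so ⟨-y|ψ⟩ = (6) / (√2·√20).
P = |6|² / 40 = 36/40.

0.900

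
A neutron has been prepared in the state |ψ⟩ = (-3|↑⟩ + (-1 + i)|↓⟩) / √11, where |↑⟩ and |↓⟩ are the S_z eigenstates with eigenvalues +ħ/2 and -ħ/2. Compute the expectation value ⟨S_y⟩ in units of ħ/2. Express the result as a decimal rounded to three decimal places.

⟨σ_y⟩ = 2 Im(a* b)/(|a|²+|b|²) with a = -3, b = (-1 + i).
a* b = (3 - 3i), so ⟨σ_y⟩ = -6/11.
⟨S_y⟩ = (ħ/2)·⟨σ_y⟩.

-0.545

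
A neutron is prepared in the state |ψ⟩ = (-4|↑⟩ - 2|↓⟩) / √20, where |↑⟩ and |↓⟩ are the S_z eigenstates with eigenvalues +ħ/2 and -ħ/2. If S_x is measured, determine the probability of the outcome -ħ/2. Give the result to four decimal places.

|-x⟩ = (|↑⟩ - |↓⟩)/√2, so ⟨-x|ψ⟩ = (-2) / (√2·√20).
P = |-2|² / 40 = 4/40.

0.1000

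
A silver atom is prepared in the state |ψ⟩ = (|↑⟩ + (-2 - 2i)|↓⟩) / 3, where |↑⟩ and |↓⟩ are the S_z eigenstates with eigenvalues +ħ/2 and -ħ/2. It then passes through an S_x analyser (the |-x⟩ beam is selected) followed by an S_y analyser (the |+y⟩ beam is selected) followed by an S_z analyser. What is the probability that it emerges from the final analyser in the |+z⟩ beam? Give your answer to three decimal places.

0.181

First analyser (S_x): P(|-x⟩) = |⟨-x|ψ⟩|² = 13/18.
After stage 1 the state is |-x⟩; P(|+y⟩) = |⟨+y|-x⟩|² = 1/2.
After stage 2 the state is |+y⟩; P(|+z⟩) = |⟨+z|+y⟩|² = 1/2.
Joint probability = 13/18 × 1/2 × 1/2 = 0.181.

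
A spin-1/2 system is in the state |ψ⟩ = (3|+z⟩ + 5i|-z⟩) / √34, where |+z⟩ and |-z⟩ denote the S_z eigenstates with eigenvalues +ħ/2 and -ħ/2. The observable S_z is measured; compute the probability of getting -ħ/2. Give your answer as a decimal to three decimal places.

0.735

The -ħ/2 outcome corresponds to |-z⟩. Its amplitude in |ψ⟩ is 5i/√34.
P = |5i|² / 34 = 25/34.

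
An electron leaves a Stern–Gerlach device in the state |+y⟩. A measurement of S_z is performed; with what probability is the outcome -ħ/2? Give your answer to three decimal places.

In the S_z basis, |+y⟩ = (|+z⟩ + i|-z⟩)/√2 and |-z⟩ = |-z⟩.
|⟨-z|+y⟩|² = 1/2.

0.500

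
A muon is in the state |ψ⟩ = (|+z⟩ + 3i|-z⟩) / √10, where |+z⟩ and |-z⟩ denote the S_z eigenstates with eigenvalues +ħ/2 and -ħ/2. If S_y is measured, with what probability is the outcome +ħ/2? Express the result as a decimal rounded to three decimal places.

|+y⟩ = (|+z⟩ + i|-z⟩)/√2, so ⟨+y|ψ⟩ = (4) / (√2·√10).
P = |4|² / 20 = 16/20.

0.800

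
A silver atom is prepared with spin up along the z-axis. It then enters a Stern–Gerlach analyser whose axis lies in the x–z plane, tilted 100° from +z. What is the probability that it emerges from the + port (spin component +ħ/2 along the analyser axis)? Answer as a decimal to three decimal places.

0.413

For spin-½, the probability of finding spin-up along an axis at angle θ to the initial spin direction is cos²(θ/2); spin-down is sin²(θ/2).
θ = 100°, so P = cos²(50°) ≈ 0.413.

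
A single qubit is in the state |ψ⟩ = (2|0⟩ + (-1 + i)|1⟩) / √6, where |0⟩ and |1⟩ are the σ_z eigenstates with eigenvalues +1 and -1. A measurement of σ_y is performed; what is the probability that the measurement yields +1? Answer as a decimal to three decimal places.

|+y⟩ = (|0⟩ + i|1⟩)/√2, so ⟨+y|ψ⟩ = (3 + i) / (√2·√6).
P = |3 + i|² / 12 = 10/12.

0.833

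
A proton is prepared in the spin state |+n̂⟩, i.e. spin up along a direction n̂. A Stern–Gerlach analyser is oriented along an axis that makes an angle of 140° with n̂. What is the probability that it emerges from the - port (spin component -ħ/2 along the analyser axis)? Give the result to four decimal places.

For spin-½, the probability of finding spin-up along an axis at angle θ to the initial spin direction is cos²(θ/2); spin-down is sin²(θ/2).
θ = 140°, so P = sin²(70°) ≈ 0.8830.

0.8830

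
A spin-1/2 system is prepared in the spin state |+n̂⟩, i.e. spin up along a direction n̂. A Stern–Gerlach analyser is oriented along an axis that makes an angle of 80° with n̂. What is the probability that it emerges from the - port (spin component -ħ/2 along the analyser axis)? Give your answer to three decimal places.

0.413

For spin-½, the probability of finding spin-up along an axis at angle θ to the initial spin direction is cos²(θ/2); spin-down is sin²(θ/2).
θ = 80°, so P = sin²(40°) ≈ 0.413.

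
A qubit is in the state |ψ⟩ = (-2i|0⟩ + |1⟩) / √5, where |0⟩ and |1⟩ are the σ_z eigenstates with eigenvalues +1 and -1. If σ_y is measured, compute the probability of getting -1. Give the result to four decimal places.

|-y⟩ = (|0⟩ - i|1⟩)/√2, so ⟨-y|ψ⟩ = (-i) / (√2·√5).
P = |-i|² / 10 = 1/10.

0.1000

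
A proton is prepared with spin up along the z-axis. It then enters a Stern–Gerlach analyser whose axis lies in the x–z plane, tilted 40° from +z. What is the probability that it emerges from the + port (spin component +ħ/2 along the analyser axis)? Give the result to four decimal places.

For spin-½, the probability of finding spin-up along an axis at angle θ to the initial spin direction is cos²(θ/2); spin-down is sin²(θ/2).
θ = 40°, so P = cos²(20°) ≈ 0.8830.

0.8830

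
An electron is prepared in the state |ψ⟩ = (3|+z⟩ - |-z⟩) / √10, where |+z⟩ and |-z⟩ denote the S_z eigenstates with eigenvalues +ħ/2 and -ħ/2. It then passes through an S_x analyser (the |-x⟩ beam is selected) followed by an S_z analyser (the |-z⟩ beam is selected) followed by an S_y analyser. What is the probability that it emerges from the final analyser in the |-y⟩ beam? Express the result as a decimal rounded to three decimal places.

0.200

First analyser (S_x): P(|-x⟩) = |⟨-x|ψ⟩|² = 16/20.
After stage 1 the state is |-x⟩; P(|-z⟩) = |⟨-z|-x⟩|² = 1/2.
After stage 2 the state is |-z⟩; P(|-y⟩) = |⟨-y|-z⟩|² = 1/2.
Joint probability = 16/20 × 1/2 × 1/2 = 0.200.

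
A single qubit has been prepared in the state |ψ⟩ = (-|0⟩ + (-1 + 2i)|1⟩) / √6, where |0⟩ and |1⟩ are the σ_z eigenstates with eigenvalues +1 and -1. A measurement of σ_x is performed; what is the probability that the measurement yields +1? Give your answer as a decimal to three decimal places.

0.667

|+x⟩ = (|0⟩ + |1⟩)/√2, so ⟨+x|ψ⟩ = (-2 + 2i) / (√2·√6).
P = |-2 + 2i|² / 12 = 8/12.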